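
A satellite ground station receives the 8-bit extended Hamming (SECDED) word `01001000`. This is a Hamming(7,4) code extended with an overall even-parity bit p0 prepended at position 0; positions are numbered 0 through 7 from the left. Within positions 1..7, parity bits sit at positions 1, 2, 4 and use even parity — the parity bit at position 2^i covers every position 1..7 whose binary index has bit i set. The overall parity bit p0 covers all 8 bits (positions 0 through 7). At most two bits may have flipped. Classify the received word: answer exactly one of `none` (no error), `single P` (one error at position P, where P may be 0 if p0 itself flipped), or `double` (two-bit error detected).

double

s1: b1⊕b3⊕b5⊕b7 = 1⊕0⊕0⊕0 = 1
s2: b2⊕b3⊕b6⊕b7 = 0⊕0⊕0⊕0 = 0
s4: b4⊕b5⊕b6⊕b7 = 1⊕0⊕0⊕0 = 1
Syndrome (s4...s1) = 101 → position 5.
Overall parity (XOR of all 8 bits, including p0): 0⊕1⊕0⊕0⊕1⊕0⊕0⊕0 = 0
Overall=0, syndrome position=5 → double-bit error detected (uncorrectable).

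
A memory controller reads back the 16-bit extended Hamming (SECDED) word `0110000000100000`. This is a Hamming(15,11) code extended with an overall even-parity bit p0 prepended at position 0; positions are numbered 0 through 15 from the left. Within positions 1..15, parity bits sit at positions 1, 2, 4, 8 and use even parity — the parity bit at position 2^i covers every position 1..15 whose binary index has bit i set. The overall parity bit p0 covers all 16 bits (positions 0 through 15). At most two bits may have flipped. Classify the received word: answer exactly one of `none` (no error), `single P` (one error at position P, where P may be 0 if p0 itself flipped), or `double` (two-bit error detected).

s1: b1⊕b3⊕b5⊕b7⊕b9⊕b11⊕b13⊕b15 = 1⊕0⊕0⊕0⊕0⊕0⊕0⊕0 = 1
s2: b2⊕b3⊕b6⊕b7⊕b10⊕b11⊕b14⊕b15 = 1⊕0⊕0⊕0⊕1⊕0⊕0⊕0 = 0
s4: b4⊕b5⊕b6⊕b7⊕b12⊕b13⊕b14⊕b15 = 0⊕0⊕0⊕0⊕0⊕0⊕0⊕0 = 0
s8: b8⊕b9⊕b10⊕b11⊕b12⊕b13⊕b14⊕b15 = 0⊕0⊕1⊕0⊕0⊕0⊕0⊕0 = 1
Syndrome (s8...s1) = 1001 → position 9.
Overall parity (XOR of all 16 bits, including p0): 0⊕1⊕1⊕0⊕0⊕0⊕0⊕0⊕0⊕0⊕1⊕0⊕0⊕0⊕0⊕0 = 1
Overall=1, syndrome position=9 → single-bit error at position 9.

single 9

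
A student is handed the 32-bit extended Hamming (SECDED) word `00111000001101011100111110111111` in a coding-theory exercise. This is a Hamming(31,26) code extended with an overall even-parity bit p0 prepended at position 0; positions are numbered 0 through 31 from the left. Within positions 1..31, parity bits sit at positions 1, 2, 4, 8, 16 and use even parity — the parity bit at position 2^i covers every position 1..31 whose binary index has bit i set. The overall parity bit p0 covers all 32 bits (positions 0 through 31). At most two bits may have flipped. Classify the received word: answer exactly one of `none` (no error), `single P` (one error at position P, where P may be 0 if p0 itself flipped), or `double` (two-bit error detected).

double

s1: b1⊕b3⊕b5⊕b7⊕b9⊕b11⊕b13⊕b15⊕b17⊕b19⊕b21⊕b23⊕b25⊕b27⊕b29⊕b31 = 0⊕1⊕0⊕0⊕0⊕1⊕1⊕1⊕1⊕0⊕1⊕1⊕0⊕1⊕1⊕1 = 0
s2: b2⊕b3⊕b6⊕b7⊕b10⊕b11⊕b14⊕b15⊕b18⊕b19⊕b22⊕b23⊕b26⊕b27⊕b30⊕b31 = 1⊕1⊕0⊕0⊕1⊕1⊕0⊕1⊕0⊕0⊕1⊕1⊕1⊕1⊕1⊕1 = 1
s4: b4⊕b5⊕b6⊕b7⊕b12⊕b13⊕b14⊕b15⊕b20⊕b21⊕b22⊕b23⊕b28⊕b29⊕b30⊕b31 = 1⊕0⊕0⊕0⊕0⊕1⊕0⊕1⊕1⊕1⊕1⊕1⊕1⊕1⊕1⊕1 = 1
s8: b8⊕b9⊕b10⊕b11⊕b12⊕b13⊕b14⊕b15⊕b24⊕b25⊕b26⊕b27⊕b28⊕b29⊕b30⊕b31 = 0⊕0⊕1⊕1⊕0⊕1⊕0⊕1⊕1⊕0⊕1⊕1⊕1⊕1⊕1⊕1 = 1
s16: b16⊕b17⊕b18⊕b19⊕b20⊕b21⊕b22⊕b23⊕b24⊕b25⊕b26⊕b27⊕b28⊕b29⊕b30⊕b31 = 1⊕1⊕0⊕0⊕1⊕1⊕1⊕1⊕1⊕0⊕1⊕1⊕1⊕1⊕1⊕1 = 1
Syndrome (s16...s1) = 11110 → position 30.
Overall parity (XOR of all 32 bits, including p0): 0⊕0⊕1⊕1⊕1⊕0⊕0⊕0⊕0⊕0⊕1⊕1⊕0⊕1⊕0⊕1⊕1⊕1⊕0⊕0⊕1⊕1⊕1⊕1⊕1⊕0⊕1⊕1⊕1⊕1⊕1⊕1 = 0
Overall=0, syndrome position=30 → double-bit error detected (uncorrectable).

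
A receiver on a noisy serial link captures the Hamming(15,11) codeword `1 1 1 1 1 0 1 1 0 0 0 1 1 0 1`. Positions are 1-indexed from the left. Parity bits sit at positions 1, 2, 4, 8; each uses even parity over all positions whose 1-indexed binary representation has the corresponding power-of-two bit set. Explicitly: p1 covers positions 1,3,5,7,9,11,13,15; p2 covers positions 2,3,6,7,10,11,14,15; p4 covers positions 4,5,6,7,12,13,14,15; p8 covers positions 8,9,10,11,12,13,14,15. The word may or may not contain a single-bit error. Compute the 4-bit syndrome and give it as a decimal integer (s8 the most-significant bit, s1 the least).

s1: b1⊕b3⊕b5⊕b7⊕b9⊕b11⊕b13⊕b15 = 1⊕1⊕1⊕1⊕0⊕0⊕1⊕1 = 0
s2: b2⊕b3⊕b6⊕b7⊕b10⊕b11⊕b14⊕b15 = 1⊕1⊕0⊕1⊕0⊕0⊕0⊕1 = 0
s4: b4⊕b5⊕b6⊕b7⊕b12⊕b13⊕b14⊕b15 = 1⊕1⊕0⊕1⊕1⊕1⊕0⊕1 = 0
s8: b8⊕b9⊕b10⊕b11⊕b12⊕b13⊕b14⊕b15 = 1⊕0⊕0⊕0⊕1⊕1⊕0⊕1 = 0
Syndrome (s8...s1) = 0000 → position 0 (no error).

0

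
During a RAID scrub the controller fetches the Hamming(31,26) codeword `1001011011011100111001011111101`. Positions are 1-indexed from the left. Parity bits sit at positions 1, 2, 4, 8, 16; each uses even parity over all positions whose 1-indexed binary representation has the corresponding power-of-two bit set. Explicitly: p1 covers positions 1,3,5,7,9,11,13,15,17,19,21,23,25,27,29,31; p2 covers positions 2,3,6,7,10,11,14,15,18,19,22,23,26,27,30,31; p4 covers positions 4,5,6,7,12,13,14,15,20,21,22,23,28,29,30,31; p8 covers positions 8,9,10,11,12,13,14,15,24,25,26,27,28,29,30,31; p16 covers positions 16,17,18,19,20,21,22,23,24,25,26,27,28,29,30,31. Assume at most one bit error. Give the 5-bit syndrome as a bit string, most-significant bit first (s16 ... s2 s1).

10000

s1: b1⊕b3⊕b5⊕b7⊕b9⊕b11⊕b13⊕b15⊕b17⊕b19⊕b21⊕b23⊕b25⊕b27⊕b29⊕b31 = 1⊕0⊕0⊕1⊕1⊕0⊕1⊕0⊕1⊕1⊕0⊕0⊕1⊕1⊕1⊕1 = 0
s2: b2⊕b3⊕b6⊕b7⊕b10⊕b11⊕b14⊕b15⊕b18⊕b19⊕b22⊕b23⊕b26⊕b27⊕b30⊕b31 = 0⊕0⊕1⊕1⊕1⊕0⊕1⊕0⊕1⊕1⊕1⊕0⊕1⊕1⊕0⊕1 = 0
s4: b4⊕b5⊕b6⊕b7⊕b12⊕b13⊕b14⊕b15⊕b20⊕b21⊕b22⊕b23⊕b28⊕b29⊕b30⊕b31 = 1⊕0⊕1⊕1⊕1⊕1⊕1⊕0⊕0⊕0⊕1⊕0⊕1⊕1⊕0⊕1 = 0
s8: b8⊕b9⊕b10⊕b11⊕b12⊕b13⊕b14⊕b15⊕b24⊕b25⊕b26⊕b27⊕b28⊕b29⊕b30⊕b31 = 0⊕1⊕1⊕0⊕1⊕1⊕1⊕0⊕1⊕1⊕1⊕1⊕1⊕1⊕0⊕1 = 0
s16: b16⊕b17⊕b18⊕b19⊕b20⊕b21⊕b22⊕b23⊕b24⊕b25⊕b26⊕b27⊕b28⊕b29⊕b30⊕b31 = 0⊕1⊕1⊕1⊕0⊕0⊕1⊕0⊕1⊕1⊕1⊕1⊕1⊕1⊕0⊕1 = 1
Syndrome (s16...s1) = 10000 → position 16.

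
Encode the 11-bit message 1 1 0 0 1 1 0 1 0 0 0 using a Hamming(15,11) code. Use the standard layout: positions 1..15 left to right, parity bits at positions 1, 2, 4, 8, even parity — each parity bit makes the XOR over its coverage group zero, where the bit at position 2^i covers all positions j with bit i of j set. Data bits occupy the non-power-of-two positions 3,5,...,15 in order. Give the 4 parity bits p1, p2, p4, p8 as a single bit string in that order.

Place data bits at non-power-of-two positions: b3=1, b5=1, b6=0, b7=0, b9=1, b10=1, b11=0, b12=1, b13=0, b14=0, b15=0.
p1 = XOR of data positions {3,5,7,9,11,13,15} = 1⊕1⊕0⊕1⊕0⊕0⊕0 = 1
p2 = XOR of data positions {3,6,7,10,11,14,15} = 1⊕0⊕0⊕1⊕0⊕0⊕0 = 0
p4 = XOR of data positions {5,6,7,12,13,14,15} = 1⊕0⊕0⊕1⊕0⊕0⊕0 = 0
p8 = XOR of data positions {9,10,11,12,13,14,15} = 1⊕1⊕0⊕1⊕0⊕0⊕0 = 1
Parity bits p1,p2,p4,p8 = 1001

1001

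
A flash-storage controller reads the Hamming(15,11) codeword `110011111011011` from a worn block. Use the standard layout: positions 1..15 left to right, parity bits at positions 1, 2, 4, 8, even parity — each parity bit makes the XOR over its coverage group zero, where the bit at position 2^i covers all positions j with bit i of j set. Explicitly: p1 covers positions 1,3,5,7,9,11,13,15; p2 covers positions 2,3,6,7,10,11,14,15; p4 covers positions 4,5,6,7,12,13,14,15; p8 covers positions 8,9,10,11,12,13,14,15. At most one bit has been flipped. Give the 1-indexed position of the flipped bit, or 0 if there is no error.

0

s1: b1⊕b3⊕b5⊕b7⊕b9⊕b11⊕b13⊕b15 = 1⊕0⊕1⊕1⊕1⊕1⊕0⊕1 = 0
s2: b2⊕b3⊕b6⊕b7⊕b10⊕b11⊕b14⊕b15 = 1⊕0⊕1⊕1⊕0⊕1⊕1⊕1 = 0
s4: b4⊕b5⊕b6⊕b7⊕b12⊕b13⊕b14⊕b15 = 0⊕1⊕1⊕1⊕1⊕0⊕1⊕1 = 0
s8: b8⊕b9⊕b10⊕b11⊕b12⊕b13⊕b14⊕b15 = 1⊕1⊕0⊕1⊕1⊕0⊕1⊕1 = 0
Syndrome (s8...s1) = 0000 → position 0 (no error).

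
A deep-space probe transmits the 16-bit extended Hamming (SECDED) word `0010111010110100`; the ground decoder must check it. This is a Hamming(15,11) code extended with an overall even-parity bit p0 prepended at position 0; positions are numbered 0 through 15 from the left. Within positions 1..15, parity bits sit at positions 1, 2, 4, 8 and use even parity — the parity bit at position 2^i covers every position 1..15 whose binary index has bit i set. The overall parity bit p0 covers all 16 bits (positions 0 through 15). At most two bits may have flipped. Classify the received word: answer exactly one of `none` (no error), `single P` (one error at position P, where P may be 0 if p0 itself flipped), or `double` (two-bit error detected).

s1: b1⊕b3⊕b5⊕b7⊕b9⊕b11⊕b13⊕b15 = 0⊕0⊕1⊕0⊕0⊕1⊕1⊕0 = 1
s2: b2⊕b3⊕b6⊕b7⊕b10⊕b11⊕b14⊕b15 = 1⊕0⊕1⊕0⊕1⊕1⊕0⊕0 = 0
s4: b4⊕b5⊕b6⊕b7⊕b12⊕b13⊕b14⊕b15 = 1⊕1⊕1⊕0⊕0⊕1⊕0⊕0 = 0
s8: b8⊕b9⊕b10⊕b11⊕b12⊕b13⊕b14⊕b15 = 1⊕0⊕1⊕1⊕0⊕1⊕0⊕0 = 0
Syndrome (s8...s1) = 0001 → position 1.
Overall parity (XOR of all 16 bits, including p0): 0⊕0⊕1⊕0⊕1⊕1⊕1⊕0⊕1⊕0⊕1⊕1⊕0⊕1⊕0⊕0 = 0
Overall=0, syndrome position=1 → double-bit error detected (uncorrectable).

double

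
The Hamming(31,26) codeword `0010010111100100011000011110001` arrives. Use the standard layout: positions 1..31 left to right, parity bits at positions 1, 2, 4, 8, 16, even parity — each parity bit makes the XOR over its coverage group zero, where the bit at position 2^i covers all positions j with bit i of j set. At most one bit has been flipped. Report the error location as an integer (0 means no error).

s1: b1⊕b3⊕b5⊕b7⊕b9⊕b11⊕b13⊕b15⊕b17⊕b19⊕b21⊕b23⊕b25⊕b27⊕b29⊕b31 = 0⊕1⊕0⊕0⊕1⊕1⊕0⊕0⊕0⊕1⊕0⊕0⊕1⊕1⊕0⊕1 = 1
s2: b2⊕b3⊕b6⊕b7⊕b10⊕b11⊕b14⊕b15⊕b18⊕b19⊕b22⊕b23⊕b26⊕b27⊕b30⊕b31 = 0⊕1⊕1⊕0⊕1⊕1⊕1⊕0⊕1⊕1⊕0⊕0⊕1⊕1⊕0⊕1 = 0
s4: b4⊕b5⊕b6⊕b7⊕b12⊕b13⊕b14⊕b15⊕b20⊕b21⊕b22⊕b23⊕b28⊕b29⊕b30⊕b31 = 0⊕0⊕1⊕0⊕0⊕0⊕1⊕0⊕0⊕0⊕0⊕0⊕0⊕0⊕0⊕1 = 1
s8: b8⊕b9⊕b10⊕b11⊕b12⊕b13⊕b14⊕b15⊕b24⊕b25⊕b26⊕b27⊕b28⊕b29⊕b30⊕b31 = 1⊕1⊕1⊕1⊕0⊕0⊕1⊕0⊕1⊕1⊕1⊕1⊕0⊕0⊕0⊕1 = 0
s16: b16⊕b17⊕b18⊕b19⊕b20⊕b21⊕b22⊕b23⊕b24⊕b25⊕b26⊕b27⊕b28⊕b29⊕b30⊕b31 = 0⊕0⊕1⊕1⊕0⊕0⊕0⊕0⊕1⊕1⊕1⊕1⊕0⊕0⊕0⊕1 = 1
Syndrome (s16...s1) = 10101 → position 21.

21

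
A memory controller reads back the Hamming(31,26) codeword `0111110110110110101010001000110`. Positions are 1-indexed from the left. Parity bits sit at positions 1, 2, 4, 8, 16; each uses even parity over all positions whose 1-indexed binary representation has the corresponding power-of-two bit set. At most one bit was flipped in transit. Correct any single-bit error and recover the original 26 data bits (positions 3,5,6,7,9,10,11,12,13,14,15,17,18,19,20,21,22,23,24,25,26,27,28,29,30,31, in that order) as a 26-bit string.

11101010011101010001000110

s1: b1⊕b3⊕b5⊕b7⊕b9⊕b11⊕b13⊕b15⊕b17⊕b19⊕b21⊕b23⊕b25⊕b27⊕b29⊕b31 = 0⊕1⊕1⊕0⊕1⊕1⊕0⊕1⊕1⊕1⊕1⊕0⊕1⊕0⊕1⊕0 = 0
s2: b2⊕b3⊕b6⊕b7⊕b10⊕b11⊕b14⊕b15⊕b18⊕b19⊕b22⊕b23⊕b26⊕b27⊕b30⊕b31 = 1⊕1⊕1⊕0⊕0⊕1⊕1⊕1⊕0⊕1⊕0⊕0⊕0⊕0⊕1⊕0 = 0
s4: b4⊕b5⊕b6⊕b7⊕b12⊕b13⊕b14⊕b15⊕b20⊕b21⊕b22⊕b23⊕b28⊕b29⊕b30⊕b31 = 1⊕1⊕1⊕0⊕1⊕0⊕1⊕1⊕0⊕1⊕0⊕0⊕0⊕1⊕1⊕0 = 1
s8: b8⊕b9⊕b10⊕b11⊕b12⊕b13⊕b14⊕b15⊕b24⊕b25⊕b26⊕b27⊕b28⊕b29⊕b30⊕b31 = 1⊕1⊕0⊕1⊕1⊕0⊕1⊕1⊕0⊕1⊕0⊕0⊕0⊕1⊕1⊕0 = 1
s16: b16⊕b17⊕b18⊕b19⊕b20⊕b21⊕b22⊕b23⊕b24⊕b25⊕b26⊕b27⊕b28⊕b29⊕b30⊕b31 = 0⊕1⊕0⊕1⊕0⊕1⊕0⊕0⊕0⊕1⊕0⊕0⊕0⊕1⊕1⊕0 = 0
Syndrome (s16...s1) = 01100 → position 12.
Flip bit 12: corrected codeword = 0111110110100110101010001000110
Data bits at positions 3,5,6,7,9,10,11,12,13,14,15,17,18,19,20,21,22,23,24,25,26,27,28,29,30,31: 11101010011101010001000110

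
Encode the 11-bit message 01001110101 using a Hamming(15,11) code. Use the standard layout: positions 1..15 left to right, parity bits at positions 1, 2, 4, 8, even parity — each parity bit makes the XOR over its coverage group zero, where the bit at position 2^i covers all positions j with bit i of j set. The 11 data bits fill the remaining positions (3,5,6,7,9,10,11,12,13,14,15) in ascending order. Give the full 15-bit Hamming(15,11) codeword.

110110011110101

Place data bits at non-power-of-two positions: b3=0, b5=1, b6=0, b7=0, b9=1, b10=1, b11=1, b12=0, b13=1, b14=0, b15=1.
p1 = XOR of data positions {3,5,7,9,11,13,15} = 0⊕1⊕0⊕1⊕1⊕1⊕1 = 1
p2 = XOR of data positions {3,6,7,10,11,14,15} = 0⊕0⊕0⊕1⊕1⊕0⊕1 = 1
p4 = XOR of data positions {5,6,7,12,13,14,15} = 1⊕0⊕0⊕0⊕1⊕0⊕1 = 1
p8 = XOR of data positions {9,10,11,12,13,14,15} = 1⊕1⊕1⊕0⊕1⊕0⊕1 = 1
Codeword b1..b15 = 110110011110101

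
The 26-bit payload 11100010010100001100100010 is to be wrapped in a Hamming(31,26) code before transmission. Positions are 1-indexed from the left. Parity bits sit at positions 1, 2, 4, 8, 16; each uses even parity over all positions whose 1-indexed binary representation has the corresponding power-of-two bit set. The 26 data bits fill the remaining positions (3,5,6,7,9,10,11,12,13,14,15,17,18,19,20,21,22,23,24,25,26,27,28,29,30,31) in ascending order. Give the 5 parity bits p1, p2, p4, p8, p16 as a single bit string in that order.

10001

Place data bits at non-power-of-two positions: b3=1, b5=1, b6=1, b7=0, b9=0, b10=0, b11=1, b12=0, b13=0, b14=1, b15=0, b17=1, b18=0, b19=0, b20=0, b21=0, b22=1, b23=1, b24=0, b25=0, b26=1, b27=0, b28=0, b29=0, b30=1, b31=0.
p1 = XOR of data positions {3,5,7,9,11,13,15,17,19,21,23,25,27,29,31} = 1⊕1⊕0⊕0⊕1⊕0⊕0⊕1⊕0⊕0⊕1⊕0⊕0⊕0⊕0 = 1
p2 = XOR of data positions {3,6,7,10,11,14,15,18,19,22,23,26,27,30,31} = 1⊕1⊕0⊕0⊕1⊕1⊕0⊕0⊕0⊕1⊕1⊕1⊕0⊕1⊕0 = 0
p4 = XOR of data positions {5,6,7,12,13,14,15,20,21,22,23,28,29,30,31} = 1⊕1⊕0⊕0⊕0⊕1⊕0⊕0⊕0⊕1⊕1⊕0⊕0⊕1⊕0 = 0
p8 = XOR of data positions {9,10,11,12,13,14,15,24,25,26,27,28,29,30,31} = 0⊕0⊕1⊕0⊕0⊕1⊕0⊕0⊕0⊕1⊕0⊕0⊕0⊕1⊕0 = 0
p16 = XOR of data positions {17,18,19,20,21,22,23,24,25,26,27,28,29,30,31} = 1⊕0⊕0⊕0⊕0⊕1⊕1⊕0⊕0⊕1⊕0⊕0⊕0⊕1⊕0 = 1
Parity bits p1,p2,p4,p8,p16 = 10001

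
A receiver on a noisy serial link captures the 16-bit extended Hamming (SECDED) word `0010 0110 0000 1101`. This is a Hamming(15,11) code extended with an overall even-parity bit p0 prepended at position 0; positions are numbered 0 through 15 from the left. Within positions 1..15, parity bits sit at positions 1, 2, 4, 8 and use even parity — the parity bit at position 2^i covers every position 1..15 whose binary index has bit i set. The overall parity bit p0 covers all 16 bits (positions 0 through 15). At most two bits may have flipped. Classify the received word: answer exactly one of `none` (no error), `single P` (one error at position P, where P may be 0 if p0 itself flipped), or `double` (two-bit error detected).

s1: b1⊕b3⊕b5⊕b7⊕b9⊕b11⊕b13⊕b15 = 0⊕0⊕1⊕0⊕0⊕0⊕1⊕1 = 1
s2: b2⊕b3⊕b6⊕b7⊕b10⊕b11⊕b14⊕b15 = 1⊕0⊕1⊕0⊕0⊕0⊕0⊕1 = 1
s4: b4⊕b5⊕b6⊕b7⊕b12⊕b13⊕b14⊕b15 = 0⊕1⊕1⊕0⊕1⊕1⊕0⊕1 = 1
s8: b8⊕b9⊕b10⊕b11⊕b12⊕b13⊕b14⊕b15 = 0⊕0⊕0⊕0⊕1⊕1⊕0⊕1 = 1
Syndrome (s8...s1) = 1111 → position 15.
Overall parity (XOR of all 16 bits, including p0): 0⊕0⊕1⊕0⊕0⊕1⊕1⊕0⊕0⊕0⊕0⊕0⊕1⊕1⊕0⊕1 = 0
Overall=0, syndrome position=15 → double-bit error detected (uncorrectable).

double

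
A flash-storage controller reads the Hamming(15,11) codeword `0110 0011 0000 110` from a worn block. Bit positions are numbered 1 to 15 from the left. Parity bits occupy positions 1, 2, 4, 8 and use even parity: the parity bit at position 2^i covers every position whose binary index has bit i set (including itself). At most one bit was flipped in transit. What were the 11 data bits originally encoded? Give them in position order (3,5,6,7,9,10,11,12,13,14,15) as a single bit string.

s1: b1⊕b3⊕b5⊕b7⊕b9⊕b11⊕b13⊕b15 = 0⊕1⊕0⊕1⊕0⊕0⊕1⊕0 = 1
s2: b2⊕b3⊕b6⊕b7⊕b10⊕b11⊕b14⊕b15 = 1⊕1⊕0⊕1⊕0⊕0⊕1⊕0 = 0
s4: b4⊕b5⊕b6⊕b7⊕b12⊕b13⊕b14⊕b15 = 0⊕0⊕0⊕1⊕0⊕1⊕1⊕0 = 1
s8: b8⊕b9⊕b10⊕b11⊕b12⊕b13⊕b14⊕b15 = 1⊕0⊕0⊕0⊕0⊕1⊕1⊕0 = 1
Syndrome (s8...s1) = 1101 → position 13.
Flip bit 13: corrected codeword = 011000110000010
Data bits at positions 3,5,6,7,9,10,11,12,13,14,15: 10010000010

10010000010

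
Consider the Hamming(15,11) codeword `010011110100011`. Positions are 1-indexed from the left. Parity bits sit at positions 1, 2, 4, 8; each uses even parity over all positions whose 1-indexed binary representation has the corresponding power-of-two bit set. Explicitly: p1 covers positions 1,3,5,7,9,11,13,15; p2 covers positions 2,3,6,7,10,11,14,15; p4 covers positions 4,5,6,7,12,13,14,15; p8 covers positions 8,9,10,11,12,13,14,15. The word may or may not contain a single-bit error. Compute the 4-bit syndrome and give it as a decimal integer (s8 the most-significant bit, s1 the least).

5

s1: b1⊕b3⊕b5⊕b7⊕b9⊕b11⊕b13⊕b15 = 0⊕0⊕1⊕1⊕0⊕0⊕0⊕1 = 1
s2: b2⊕b3⊕b6⊕b7⊕b10⊕b11⊕b14⊕b15 = 1⊕0⊕1⊕1⊕1⊕0⊕1⊕1 = 0
s4: b4⊕b5⊕b6⊕b7⊕b12⊕b13⊕b14⊕b15 = 0⊕1⊕1⊕1⊕0⊕0⊕1⊕1 = 1
s8: b8⊕b9⊕b10⊕b11⊕b12⊕b13⊕b14⊕b15 = 1⊕0⊕1⊕0⊕0⊕0⊕1⊕1 = 0
Syndrome (s8...s1) = 0101 → position 5.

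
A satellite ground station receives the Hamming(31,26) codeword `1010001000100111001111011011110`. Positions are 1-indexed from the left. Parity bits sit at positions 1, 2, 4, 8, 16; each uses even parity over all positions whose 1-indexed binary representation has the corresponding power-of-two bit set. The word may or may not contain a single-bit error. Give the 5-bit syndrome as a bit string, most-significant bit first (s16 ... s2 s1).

s1: b1⊕b3⊕b5⊕b7⊕b9⊕b11⊕b13⊕b15⊕b17⊕b19⊕b21⊕b23⊕b25⊕b27⊕b29⊕b31 = 1⊕1⊕0⊕1⊕0⊕1⊕0⊕1⊕0⊕1⊕1⊕0⊕1⊕1⊕1⊕0 = 0
s2: b2⊕b3⊕b6⊕b7⊕b10⊕b11⊕b14⊕b15⊕b18⊕b19⊕b22⊕b23⊕b26⊕b27⊕b30⊕b31 = 0⊕1⊕0⊕1⊕0⊕1⊕1⊕1⊕0⊕1⊕1⊕0⊕0⊕1⊕1⊕0 = 1
s4: b4⊕b5⊕b6⊕b7⊕b12⊕b13⊕b14⊕b15⊕b20⊕b21⊕b22⊕b23⊕b28⊕b29⊕b30⊕b31 = 0⊕0⊕0⊕1⊕0⊕0⊕1⊕1⊕1⊕1⊕1⊕0⊕1⊕1⊕1⊕0 = 1
s8: b8⊕b9⊕b10⊕b11⊕b12⊕b13⊕b14⊕b15⊕b24⊕b25⊕b26⊕b27⊕b28⊕b29⊕b30⊕b31 = 0⊕0⊕0⊕1⊕0⊕0⊕1⊕1⊕1⊕1⊕0⊕1⊕1⊕1⊕1⊕0 = 1
s16: b16⊕b17⊕b18⊕b19⊕b20⊕b21⊕b22⊕b23⊕b24⊕b25⊕b26⊕b27⊕b28⊕b29⊕b30⊕b31 = 1⊕0⊕0⊕1⊕1⊕1⊕1⊕0⊕1⊕1⊕0⊕1⊕1⊕1⊕1⊕0 = 1
Syndrome (s16...s1) = 11110 → position 30.

11110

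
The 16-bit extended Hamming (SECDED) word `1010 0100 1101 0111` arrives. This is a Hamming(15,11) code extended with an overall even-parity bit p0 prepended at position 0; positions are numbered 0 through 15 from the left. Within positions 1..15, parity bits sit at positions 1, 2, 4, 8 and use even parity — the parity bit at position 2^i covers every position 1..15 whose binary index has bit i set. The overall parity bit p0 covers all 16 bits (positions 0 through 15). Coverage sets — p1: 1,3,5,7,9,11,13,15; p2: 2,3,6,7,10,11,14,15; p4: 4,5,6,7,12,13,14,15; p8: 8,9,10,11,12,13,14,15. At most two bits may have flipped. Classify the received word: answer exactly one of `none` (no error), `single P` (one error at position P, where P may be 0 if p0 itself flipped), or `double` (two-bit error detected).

single 1

s1: b1⊕b3⊕b5⊕b7⊕b9⊕b11⊕b13⊕b15 = 0⊕0⊕1⊕0⊕1⊕1⊕1⊕1 = 1
s2: b2⊕b3⊕b6⊕b7⊕b10⊕b11⊕b14⊕b15 = 1⊕0⊕0⊕0⊕0⊕1⊕1⊕1 = 0
s4: b4⊕b5⊕b6⊕b7⊕b12⊕b13⊕b14⊕b15 = 0⊕1⊕0⊕0⊕0⊕1⊕1⊕1 = 0
s8: b8⊕b9⊕b10⊕b11⊕b12⊕b13⊕b14⊕b15 = 1⊕1⊕0⊕1⊕0⊕1⊕1⊕1 = 0
Syndrome (s8...s1) = 0001 → position 1.
Overall parity (XOR of all 16 bits, including p0): 1⊕0⊕1⊕0⊕0⊕1⊕0⊕0⊕1⊕1⊕0⊕1⊕0⊕1⊕1⊕1 = 1
Overall=1, syndrome position=1 → single-bit error at position 1.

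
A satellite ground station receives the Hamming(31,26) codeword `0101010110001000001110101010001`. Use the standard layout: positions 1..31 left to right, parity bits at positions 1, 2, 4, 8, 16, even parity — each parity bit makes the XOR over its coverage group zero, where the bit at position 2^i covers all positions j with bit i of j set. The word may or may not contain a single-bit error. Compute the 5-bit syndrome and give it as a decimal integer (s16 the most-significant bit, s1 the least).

20

s1: b1⊕b3⊕b5⊕b7⊕b9⊕b11⊕b13⊕b15⊕b17⊕b19⊕b21⊕b23⊕b25⊕b27⊕b29⊕b31 = 0⊕0⊕0⊕0⊕1⊕0⊕1⊕0⊕0⊕1⊕1⊕1⊕1⊕1⊕0⊕1 = 0
s2: b2⊕b3⊕b6⊕b7⊕b10⊕b11⊕b14⊕b15⊕b18⊕b19⊕b22⊕b23⊕b26⊕b27⊕b30⊕b31 = 1⊕0⊕1⊕0⊕0⊕0⊕0⊕0⊕0⊕1⊕0⊕1⊕0⊕1⊕0⊕1 = 0
s4: b4⊕b5⊕b6⊕b7⊕b12⊕b13⊕b14⊕b15⊕b20⊕b21⊕b22⊕b23⊕b28⊕b29⊕b30⊕b31 = 1⊕0⊕1⊕0⊕0⊕1⊕0⊕0⊕1⊕1⊕0⊕1⊕0⊕0⊕0⊕1 = 1
s8: b8⊕b9⊕b10⊕b11⊕b12⊕b13⊕b14⊕b15⊕b24⊕b25⊕b26⊕b27⊕b28⊕b29⊕b30⊕b31 = 1⊕1⊕0⊕0⊕0⊕1⊕0⊕0⊕0⊕1⊕0⊕1⊕0⊕0⊕0⊕1 = 0
s16: b16⊕b17⊕b18⊕b19⊕b20⊕b21⊕b22⊕b23⊕b24⊕b25⊕b26⊕b27⊕b28⊕b29⊕b30⊕b31 = 0⊕0⊕0⊕1⊕1⊕1⊕0⊕1⊕0⊕1⊕0⊕1⊕0⊕0⊕0⊕1 = 1
Syndrome (s16...s1) = 10100 → position 20.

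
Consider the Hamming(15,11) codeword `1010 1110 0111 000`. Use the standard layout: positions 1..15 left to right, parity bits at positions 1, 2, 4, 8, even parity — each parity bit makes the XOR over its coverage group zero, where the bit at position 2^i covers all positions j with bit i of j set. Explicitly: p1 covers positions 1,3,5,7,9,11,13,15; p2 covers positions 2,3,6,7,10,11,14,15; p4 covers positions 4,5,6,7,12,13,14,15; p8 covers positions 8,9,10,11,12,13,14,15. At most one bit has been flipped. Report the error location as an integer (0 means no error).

s1: b1⊕b3⊕b5⊕b7⊕b9⊕b11⊕b13⊕b15 = 1⊕1⊕1⊕1⊕0⊕1⊕0⊕0 = 1
s2: b2⊕b3⊕b6⊕b7⊕b10⊕b11⊕b14⊕b15 = 0⊕1⊕1⊕1⊕1⊕1⊕0⊕0 = 1
s4: b4⊕b5⊕b6⊕b7⊕b12⊕b13⊕b14⊕b15 = 0⊕1⊕1⊕1⊕1⊕0⊕0⊕0 = 0
s8: b8⊕b9⊕b10⊕b11⊕b12⊕b13⊕b14⊕b15 = 0⊕0⊕1⊕1⊕1⊕0⊕0⊕0 = 1
Syndrome (s8...s1) = 1011 → position 11.

11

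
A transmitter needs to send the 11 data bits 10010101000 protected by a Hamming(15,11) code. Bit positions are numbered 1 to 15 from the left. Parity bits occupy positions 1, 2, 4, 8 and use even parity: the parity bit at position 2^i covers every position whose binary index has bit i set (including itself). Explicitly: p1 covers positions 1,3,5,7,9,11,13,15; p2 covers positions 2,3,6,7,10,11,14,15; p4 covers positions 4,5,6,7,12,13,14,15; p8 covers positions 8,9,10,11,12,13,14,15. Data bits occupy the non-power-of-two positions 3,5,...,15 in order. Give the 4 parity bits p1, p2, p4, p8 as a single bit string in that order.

0100

Place data bits at non-power-of-two positions: b3=1, b5=0, b6=0, b7=1, b9=0, b10=1, b11=0, b12=1, b13=0, b14=0, b15=0.
p1 = XOR of data positions {3,5,7,9,11,13,15} = 1⊕0⊕1⊕0⊕0⊕0⊕0 = 0
p2 = XOR of data positions {3,6,7,10,11,14,15} = 1⊕0⊕1⊕1⊕0⊕0⊕0 = 1
p4 = XOR of data positions {5,6,7,12,13,14,15} = 0⊕0⊕1⊕1⊕0⊕0⊕0 = 0
p8 = XOR of data positions {9,10,11,12,13,14,15} = 0⊕1⊕0⊕1⊕0⊕0⊕0 = 0
Parity bits p1,p2,p4,p8 = 0100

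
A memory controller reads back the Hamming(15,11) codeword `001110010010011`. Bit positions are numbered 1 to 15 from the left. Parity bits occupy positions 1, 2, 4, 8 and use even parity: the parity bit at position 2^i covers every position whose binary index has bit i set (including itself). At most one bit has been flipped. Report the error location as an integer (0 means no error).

0

s1: b1⊕b3⊕b5⊕b7⊕b9⊕b11⊕b13⊕b15 = 0⊕1⊕1⊕0⊕0⊕1⊕0⊕1 = 0
s2: b2⊕b3⊕b6⊕b7⊕b10⊕b11⊕b14⊕b15 = 0⊕1⊕0⊕0⊕0⊕1⊕1⊕1 = 0
s4: b4⊕b5⊕b6⊕b7⊕b12⊕b13⊕b14⊕b15 = 1⊕1⊕0⊕0⊕0⊕0⊕1⊕1 = 0
s8: b8⊕b9⊕b10⊕b11⊕b12⊕b13⊕b14⊕b15 = 1⊕0⊕0⊕1⊕0⊕0⊕1⊕1 = 0
Syndrome (s8...s1) = 0000 → position 0 (no error).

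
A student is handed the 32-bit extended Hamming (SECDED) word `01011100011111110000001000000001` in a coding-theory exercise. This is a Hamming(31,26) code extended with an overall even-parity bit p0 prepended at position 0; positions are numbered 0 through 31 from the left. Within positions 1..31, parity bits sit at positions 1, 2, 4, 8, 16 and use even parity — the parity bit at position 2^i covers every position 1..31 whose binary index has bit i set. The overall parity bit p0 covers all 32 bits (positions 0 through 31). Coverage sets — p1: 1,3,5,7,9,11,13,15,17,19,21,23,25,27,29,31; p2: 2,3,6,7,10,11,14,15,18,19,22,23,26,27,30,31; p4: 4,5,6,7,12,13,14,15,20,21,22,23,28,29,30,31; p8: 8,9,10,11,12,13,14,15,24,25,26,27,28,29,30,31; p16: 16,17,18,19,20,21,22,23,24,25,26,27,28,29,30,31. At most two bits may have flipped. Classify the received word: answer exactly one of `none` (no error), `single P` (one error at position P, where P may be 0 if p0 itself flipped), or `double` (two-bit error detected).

s1: b1⊕b3⊕b5⊕b7⊕b9⊕b11⊕b13⊕b15⊕b17⊕b19⊕b21⊕b23⊕b25⊕b27⊕b29⊕b31 = 1⊕1⊕1⊕0⊕1⊕1⊕1⊕1⊕0⊕0⊕0⊕0⊕0⊕0⊕0⊕1 = 0
s2: b2⊕b3⊕b6⊕b7⊕b10⊕b11⊕b14⊕b15⊕b18⊕b19⊕b22⊕b23⊕b26⊕b27⊕b30⊕b31 = 0⊕1⊕0⊕0⊕1⊕1⊕1⊕1⊕0⊕0⊕1⊕0⊕0⊕0⊕0⊕1 = 1
s4: b4⊕b5⊕b6⊕b7⊕b12⊕b13⊕b14⊕b15⊕b20⊕b21⊕b22⊕b23⊕b28⊕b29⊕b30⊕b31 = 1⊕1⊕0⊕0⊕1⊕1⊕1⊕1⊕0⊕0⊕1⊕0⊕0⊕0⊕0⊕1 = 0
s8: b8⊕b9⊕b10⊕b11⊕b12⊕b13⊕b14⊕b15⊕b24⊕b25⊕b26⊕b27⊕b28⊕b29⊕b30⊕b31 = 0⊕1⊕1⊕1⊕1⊕1⊕1⊕1⊕0⊕0⊕0⊕0⊕0⊕0⊕0⊕1 = 0
s16: b16⊕b17⊕b18⊕b19⊕b20⊕b21⊕b22⊕b23⊕b24⊕b25⊕b26⊕b27⊕b28⊕b29⊕b30⊕b31 = 0⊕0⊕0⊕0⊕0⊕0⊕1⊕0⊕0⊕0⊕0⊕0⊕0⊕0⊕0⊕1 = 0
Syndrome (s16...s1) = 00010 → position 2.
Overall parity (XOR of all 32 bits, including p0): 0⊕1⊕0⊕1⊕1⊕1⊕0⊕0⊕0⊕1⊕1⊕1⊕1⊕1⊕1⊕1⊕0⊕0⊕0⊕0⊕0⊕0⊕1⊕0⊕0⊕0⊕0⊕0⊕0⊕0⊕0⊕1 = 1
Overall=1, syndrome position=2 → single-bit error at position 2.

single 2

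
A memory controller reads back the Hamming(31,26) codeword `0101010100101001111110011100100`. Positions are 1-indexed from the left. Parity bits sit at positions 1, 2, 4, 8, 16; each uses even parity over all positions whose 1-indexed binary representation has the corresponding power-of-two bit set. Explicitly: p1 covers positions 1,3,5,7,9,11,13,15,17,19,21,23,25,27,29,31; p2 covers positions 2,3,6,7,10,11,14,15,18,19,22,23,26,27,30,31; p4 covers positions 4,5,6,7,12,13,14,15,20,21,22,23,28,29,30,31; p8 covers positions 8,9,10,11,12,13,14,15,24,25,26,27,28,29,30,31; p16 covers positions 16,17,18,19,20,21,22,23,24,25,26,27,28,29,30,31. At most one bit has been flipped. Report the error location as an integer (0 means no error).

9

s1: b1⊕b3⊕b5⊕b7⊕b9⊕b11⊕b13⊕b15⊕b17⊕b19⊕b21⊕b23⊕b25⊕b27⊕b29⊕b31 = 0⊕0⊕0⊕0⊕0⊕1⊕1⊕0⊕1⊕1⊕1⊕0⊕1⊕0⊕1⊕0 = 1
s2: b2⊕b3⊕b6⊕b7⊕b10⊕b11⊕b14⊕b15⊕b18⊕b19⊕b22⊕b23⊕b26⊕b27⊕b30⊕b31 = 1⊕0⊕1⊕0⊕0⊕1⊕0⊕0⊕1⊕1⊕0⊕0⊕1⊕0⊕0⊕0 = 0
s4: b4⊕b5⊕b6⊕b7⊕b12⊕b13⊕b14⊕b15⊕b20⊕b21⊕b22⊕b23⊕b28⊕b29⊕b30⊕b31 = 1⊕0⊕1⊕0⊕0⊕1⊕0⊕0⊕1⊕1⊕0⊕0⊕0⊕1⊕0⊕0 = 0
s8: b8⊕b9⊕b10⊕b11⊕b12⊕b13⊕b14⊕b15⊕b24⊕b25⊕b26⊕b27⊕b28⊕b29⊕b30⊕b31 = 1⊕0⊕0⊕1⊕0⊕1⊕0⊕0⊕1⊕1⊕1⊕0⊕0⊕1⊕0⊕0 = 1
s16: b16⊕b17⊕b18⊕b19⊕b20⊕b21⊕b22⊕b23⊕b24⊕b25⊕b26⊕b27⊕b28⊕b29⊕b30⊕b31 = 1⊕1⊕1⊕1⊕1⊕1⊕0⊕0⊕1⊕1⊕1⊕0⊕0⊕1⊕0⊕0 = 0
Syndrome (s16...s1) = 01001 → position 9.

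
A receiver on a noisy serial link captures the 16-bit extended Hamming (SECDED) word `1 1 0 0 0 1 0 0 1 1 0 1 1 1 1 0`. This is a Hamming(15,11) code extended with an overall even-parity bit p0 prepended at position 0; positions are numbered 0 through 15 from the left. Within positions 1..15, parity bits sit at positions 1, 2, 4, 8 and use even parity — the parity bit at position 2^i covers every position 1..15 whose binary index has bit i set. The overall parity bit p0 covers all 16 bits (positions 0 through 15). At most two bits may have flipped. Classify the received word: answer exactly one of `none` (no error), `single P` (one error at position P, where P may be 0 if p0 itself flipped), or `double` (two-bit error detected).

single 1

s1: b1⊕b3⊕b5⊕b7⊕b9⊕b11⊕b13⊕b15 = 1⊕0⊕1⊕0⊕1⊕1⊕1⊕0 = 1
s2: b2⊕b3⊕b6⊕b7⊕b10⊕b11⊕b14⊕b15 = 0⊕0⊕0⊕0⊕0⊕1⊕1⊕0 = 0
s4: b4⊕b5⊕b6⊕b7⊕b12⊕b13⊕b14⊕b15 = 0⊕1⊕0⊕0⊕1⊕1⊕1⊕0 = 0
s8: b8⊕b9⊕b10⊕b11⊕b12⊕b13⊕b14⊕b15 = 1⊕1⊕0⊕1⊕1⊕1⊕1⊕0 = 0
Syndrome (s8...s1) = 0001 → position 1.
Overall parity (XOR of all 16 bits, including p0): 1⊕1⊕0⊕0⊕0⊕1⊕0⊕0⊕1⊕1⊕0⊕1⊕1⊕1⊕1⊕0 = 1
Overall=1, syndrome position=1 → single-bit error at position 1.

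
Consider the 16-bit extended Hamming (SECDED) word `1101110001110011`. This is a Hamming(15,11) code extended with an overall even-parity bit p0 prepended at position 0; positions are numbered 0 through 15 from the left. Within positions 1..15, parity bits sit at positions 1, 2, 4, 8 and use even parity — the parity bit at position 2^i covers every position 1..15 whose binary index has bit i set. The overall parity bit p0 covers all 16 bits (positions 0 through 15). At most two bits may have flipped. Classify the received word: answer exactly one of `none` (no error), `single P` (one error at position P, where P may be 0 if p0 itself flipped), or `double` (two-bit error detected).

s1: b1⊕b3⊕b5⊕b7⊕b9⊕b11⊕b13⊕b15 = 1⊕1⊕1⊕0⊕1⊕1⊕0⊕1 = 0
s2: b2⊕b3⊕b6⊕b7⊕b10⊕b11⊕b14⊕b15 = 0⊕1⊕0⊕0⊕1⊕1⊕1⊕1 = 1
s4: b4⊕b5⊕b6⊕b7⊕b12⊕b13⊕b14⊕b15 = 1⊕1⊕0⊕0⊕0⊕0⊕1⊕1 = 0
s8: b8⊕b9⊕b10⊕b11⊕b12⊕b13⊕b14⊕b15 = 0⊕1⊕1⊕1⊕0⊕0⊕1⊕1 = 1
Syndrome (s8...s1) = 1010 → position 10.
Overall parity (XOR of all 16 bits, including p0): 1⊕1⊕0⊕1⊕1⊕1⊕0⊕0⊕0⊕1⊕1⊕1⊕0⊕0⊕1⊕1 = 0
Overall=0, syndrome position=10 → double-bit error detected (uncorrectable).

double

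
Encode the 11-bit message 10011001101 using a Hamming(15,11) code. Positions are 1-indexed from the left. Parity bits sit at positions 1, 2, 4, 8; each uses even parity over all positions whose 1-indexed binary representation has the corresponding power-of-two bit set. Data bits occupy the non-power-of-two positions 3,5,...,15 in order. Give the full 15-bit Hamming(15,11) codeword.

Place data bits at non-power-of-two positions: b3=1, b5=0, b6=0, b7=1, b9=1, b10=0, b11=0, b12=1, b13=1, b14=0, b15=1.
p1 = XOR of data positions {3,5,7,9,11,13,15} = 1⊕0⊕1⊕1⊕0⊕1⊕1 = 1
p2 = XOR of data positions {3,6,7,10,11,14,15} = 1⊕0⊕1⊕0⊕0⊕0⊕1 = 1
p4 = XOR of data positions {5,6,7,12,13,14,15} = 0⊕0⊕1⊕1⊕1⊕0⊕1 = 0
p8 = XOR of data positions {9,10,11,12,13,14,15} = 1⊕0⊕0⊕1⊕1⊕0⊕1 = 0
Codeword b1..b15 = 111000101001101

111000101001101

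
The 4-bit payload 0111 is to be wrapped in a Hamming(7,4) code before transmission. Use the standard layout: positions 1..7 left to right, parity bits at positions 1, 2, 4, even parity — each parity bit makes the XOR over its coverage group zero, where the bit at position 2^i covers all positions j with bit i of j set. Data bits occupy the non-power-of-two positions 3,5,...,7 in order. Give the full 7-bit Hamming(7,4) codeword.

Place data bits at non-power-of-two positions: b3=0, b5=1, b6=1, b7=1.
p1 = XOR of data positions {3,5,7} = 0⊕1⊕1 = 0
p2 = XOR of data positions {3,6,7} = 0⊕1⊕1 = 0
p4 = XOR of data positions {5,6,7} = 1⊕1⊕1 = 1
Codeword b1..b7 = 0001111

0001111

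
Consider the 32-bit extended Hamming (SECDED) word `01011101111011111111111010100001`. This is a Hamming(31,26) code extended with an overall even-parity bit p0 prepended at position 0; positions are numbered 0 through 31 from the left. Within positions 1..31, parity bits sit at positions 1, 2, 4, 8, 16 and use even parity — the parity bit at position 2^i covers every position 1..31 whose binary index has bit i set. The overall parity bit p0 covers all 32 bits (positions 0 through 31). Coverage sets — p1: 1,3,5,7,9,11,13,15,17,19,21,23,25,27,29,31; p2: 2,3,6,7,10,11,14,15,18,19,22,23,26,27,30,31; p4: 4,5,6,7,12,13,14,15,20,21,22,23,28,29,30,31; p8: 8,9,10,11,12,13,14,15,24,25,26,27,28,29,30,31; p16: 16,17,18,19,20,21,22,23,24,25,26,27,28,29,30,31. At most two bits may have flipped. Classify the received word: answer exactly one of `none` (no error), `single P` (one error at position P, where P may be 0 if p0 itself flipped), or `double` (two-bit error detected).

double

s1: b1⊕b3⊕b5⊕b7⊕b9⊕b11⊕b13⊕b15⊕b17⊕b19⊕b21⊕b23⊕b25⊕b27⊕b29⊕b31 = 1⊕1⊕1⊕1⊕1⊕0⊕1⊕1⊕1⊕1⊕1⊕0⊕0⊕0⊕0⊕1 = 1
s2: b2⊕b3⊕b6⊕b7⊕b10⊕b11⊕b14⊕b15⊕b18⊕b19⊕b22⊕b23⊕b26⊕b27⊕b30⊕b31 = 0⊕1⊕0⊕1⊕1⊕0⊕1⊕1⊕1⊕1⊕1⊕0⊕1⊕0⊕0⊕1 = 0
s4: b4⊕b5⊕b6⊕b7⊕b12⊕b13⊕b14⊕b15⊕b20⊕b21⊕b22⊕b23⊕b28⊕b29⊕b30⊕b31 = 1⊕1⊕0⊕1⊕1⊕1⊕1⊕1⊕1⊕1⊕1⊕0⊕0⊕0⊕0⊕1 = 1
s8: b8⊕b9⊕b10⊕b11⊕b12⊕b13⊕b14⊕b15⊕b24⊕b25⊕b26⊕b27⊕b28⊕b29⊕b30⊕b31 = 1⊕1⊕1⊕0⊕1⊕1⊕1⊕1⊕1⊕0⊕1⊕0⊕0⊕0⊕0⊕1 = 0
s16: b16⊕b17⊕b18⊕b19⊕b20⊕b21⊕b22⊕b23⊕b24⊕b25⊕b26⊕b27⊕b28⊕b29⊕b30⊕b31 = 1⊕1⊕1⊕1⊕1⊕1⊕1⊕0⊕1⊕0⊕1⊕0⊕0⊕0⊕0⊕1 = 0
Syndrome (s16...s1) = 00101 → position 5.
Overall parity (XOR of all 32 bits, including p0): 0⊕1⊕0⊕1⊕1⊕1⊕0⊕1⊕1⊕1⊕1⊕0⊕1⊕1⊕1⊕1⊕1⊕1⊕1⊕1⊕1⊕1⊕1⊕0⊕1⊕0⊕1⊕0⊕0⊕0⊕0⊕1 = 0
Overall=0, syndrome position=5 → double-bit error detected (uncorrectable).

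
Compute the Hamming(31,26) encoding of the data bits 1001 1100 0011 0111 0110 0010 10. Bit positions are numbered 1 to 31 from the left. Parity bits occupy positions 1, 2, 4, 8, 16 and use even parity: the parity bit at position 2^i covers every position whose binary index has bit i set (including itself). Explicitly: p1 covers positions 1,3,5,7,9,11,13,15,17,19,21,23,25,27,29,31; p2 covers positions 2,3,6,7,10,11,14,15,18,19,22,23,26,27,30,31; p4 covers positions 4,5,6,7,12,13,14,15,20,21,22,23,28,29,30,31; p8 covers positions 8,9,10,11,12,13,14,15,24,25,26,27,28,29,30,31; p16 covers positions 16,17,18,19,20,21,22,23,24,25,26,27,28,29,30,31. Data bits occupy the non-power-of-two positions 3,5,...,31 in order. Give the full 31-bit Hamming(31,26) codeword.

0111001011000010101110110001010

Place data bits at non-power-of-two positions: b3=1, b5=0, b6=0, b7=1, b9=1, b10=1, b11=0, b12=0, b13=0, b14=0, b15=1, b17=1, b18=0, b19=1, b20=1, b21=1, b22=0, b23=1, b24=1, b25=0, b26=0, b27=0, b28=1, b29=0, b30=1, b31=0.
p1 = XOR of data positions {3,5,7,9,11,13,15,17,19,21,23,25,27,29,31} = 1⊕0⊕1⊕1⊕0⊕0⊕1⊕1⊕1⊕1⊕1⊕0⊕0⊕0⊕0 = 0
p2 = XOR of data positions {3,6,7,10,11,14,15,18,19,22,23,26,27,30,31} = 1⊕0⊕1⊕1⊕0⊕0⊕1⊕0⊕1⊕0⊕1⊕0⊕0⊕1⊕0 = 1
p4 = XOR of data positions {5,6,7,12,13,14,15,20,21,22,23,28,29,30,31} = 0⊕0⊕1⊕0⊕0⊕0⊕1⊕1⊕1⊕0⊕1⊕1⊕0⊕1⊕0 = 1
p8 = XOR of data positions {9,10,11,12,13,14,15,24,25,26,27,28,29,30,31} = 1⊕1⊕0⊕0⊕0⊕0⊕1⊕1⊕0⊕0⊕0⊕1⊕0⊕1⊕0 = 0
p16 = XOR of data positions {17,18,19,20,21,22,23,24,25,26,27,28,29,30,31} = 1⊕0⊕1⊕1⊕1⊕0⊕1⊕1⊕0⊕0⊕0⊕1⊕0⊕1⊕0 = 0
Codeword b1..b31 = 0111001011000010101110110001010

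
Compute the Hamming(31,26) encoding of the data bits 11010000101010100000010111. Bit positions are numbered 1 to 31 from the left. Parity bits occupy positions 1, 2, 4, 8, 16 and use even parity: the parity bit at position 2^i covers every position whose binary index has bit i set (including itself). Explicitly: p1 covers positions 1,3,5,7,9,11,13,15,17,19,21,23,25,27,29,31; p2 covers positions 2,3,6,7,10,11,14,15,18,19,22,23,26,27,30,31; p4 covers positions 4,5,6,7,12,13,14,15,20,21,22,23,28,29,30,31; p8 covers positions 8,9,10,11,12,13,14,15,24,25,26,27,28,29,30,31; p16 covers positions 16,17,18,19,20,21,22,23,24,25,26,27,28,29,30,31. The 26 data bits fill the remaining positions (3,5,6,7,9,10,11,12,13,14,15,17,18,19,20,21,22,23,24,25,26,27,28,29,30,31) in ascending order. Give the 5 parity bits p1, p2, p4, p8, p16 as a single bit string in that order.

01000

Place data bits at non-power-of-two positions: b3=1, b5=1, b6=0, b7=1, b9=0, b10=0, b11=0, b12=0, b13=1, b14=0, b15=1, b17=0, b18=1, b19=0, b20=1, b21=0, b22=0, b23=0, b24=0, b25=0, b26=0, b27=1, b28=0, b29=1, b30=1, b31=1.
p1 = XOR of data positions {3,5,7,9,11,13,15,17,19,21,23,25,27,29,31} = 1⊕1⊕1⊕0⊕0⊕1⊕1⊕0⊕0⊕0⊕0⊕0⊕1⊕1⊕1 = 0
p2 = XOR of data positions {3,6,7,10,11,14,15,18,19,22,23,26,27,30,31} = 1⊕0⊕1⊕0⊕0⊕0⊕1⊕1⊕0⊕0⊕0⊕0⊕1⊕1⊕1 = 1
p4 = XOR of data positions {5,6,7,12,13,14,15,20,21,22,23,28,29,30,31} = 1⊕0⊕1⊕0⊕1⊕0⊕1⊕1⊕0⊕0⊕0⊕0⊕1⊕1⊕1 = 0
p8 = XOR of data positions {9,10,11,12,13,14,15,24,25,26,27,28,29,30,31} = 0⊕0⊕0⊕0⊕1⊕0⊕1⊕0⊕0⊕0⊕1⊕0⊕1⊕1⊕1 = 0
p16 = XOR of data positions {17,18,19,20,21,22,23,24,25,26,27,28,29,30,31} = 0⊕1⊕0⊕1⊕0⊕0⊕0⊕0⊕0⊕0⊕1⊕0⊕1⊕1⊕1 = 0
Parity bits p1,p2,p4,p8,p16 = 01000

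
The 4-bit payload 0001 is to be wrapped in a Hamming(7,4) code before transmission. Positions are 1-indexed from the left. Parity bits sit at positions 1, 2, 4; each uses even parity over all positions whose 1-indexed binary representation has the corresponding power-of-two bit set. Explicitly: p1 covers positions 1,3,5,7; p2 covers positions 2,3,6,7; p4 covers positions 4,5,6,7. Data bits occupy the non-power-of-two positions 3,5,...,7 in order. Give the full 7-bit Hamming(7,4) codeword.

1101001

Place data bits at non-power-of-two positions: b3=0, b5=0, b6=0, b7=1.
p1 = XOR of data positions {3,5,7} = 0⊕0⊕1 = 1
p2 = XOR of data positions {3,6,7} = 0⊕0⊕1 = 1
p4 = XOR of data positions {5,6,7} = 0⊕0⊕1 = 1
Codeword b1..b7 = 1101001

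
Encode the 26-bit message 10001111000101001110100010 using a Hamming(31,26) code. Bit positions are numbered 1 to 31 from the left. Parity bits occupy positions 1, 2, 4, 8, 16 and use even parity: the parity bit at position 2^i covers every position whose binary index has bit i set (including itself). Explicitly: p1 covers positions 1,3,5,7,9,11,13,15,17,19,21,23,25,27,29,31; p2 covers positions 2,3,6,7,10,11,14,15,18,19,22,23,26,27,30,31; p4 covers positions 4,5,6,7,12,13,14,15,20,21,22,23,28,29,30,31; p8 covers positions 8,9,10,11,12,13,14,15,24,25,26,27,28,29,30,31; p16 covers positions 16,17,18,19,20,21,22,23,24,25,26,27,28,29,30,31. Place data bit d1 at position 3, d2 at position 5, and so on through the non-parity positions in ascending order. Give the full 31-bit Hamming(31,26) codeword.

Place data bits at non-power-of-two positions: b3=1, b5=0, b6=0, b7=0, b9=1, b10=1, b11=1, b12=1, b13=0, b14=0, b15=0, b17=1, b18=0, b19=1, b20=0, b21=0, b22=1, b23=1, b24=1, b25=0, b26=1, b27=0, b28=0, b29=0, b30=1, b31=0.
p1 = XOR of data positions {3,5,7,9,11,13,15,17,19,21,23,25,27,29,31} = 1⊕0⊕0⊕1⊕1⊕0⊕0⊕1⊕1⊕0⊕1⊕0⊕0⊕0⊕0 = 0
p2 = XOR of data positions {3,6,7,10,11,14,15,18,19,22,23,26,27,30,31} = 1⊕0⊕0⊕1⊕1⊕0⊕0⊕0⊕1⊕1⊕1⊕1⊕0⊕1⊕0 = 0
p4 = XOR of data positions {5,6,7,12,13,14,15,20,21,22,23,28,29,30,31} = 0⊕0⊕0⊕1⊕0⊕0⊕0⊕0⊕0⊕1⊕1⊕0⊕0⊕1⊕0 = 0
p8 = XOR of data positions {9,10,11,12,13,14,15,24,25,26,27,28,29,30,31} = 1⊕1⊕1⊕1⊕0⊕0⊕0⊕1⊕0⊕1⊕0⊕0⊕0⊕1⊕0 = 1
p16 = XOR of data positions {17,18,19,20,21,22,23,24,25,26,27,28,29,30,31} = 1⊕0⊕1⊕0⊕0⊕1⊕1⊕1⊕0⊕1⊕0⊕0⊕0⊕1⊕0 = 1
Codeword b1..b31 = 0010000111110001101001110100010

0010000111110001101001110100010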